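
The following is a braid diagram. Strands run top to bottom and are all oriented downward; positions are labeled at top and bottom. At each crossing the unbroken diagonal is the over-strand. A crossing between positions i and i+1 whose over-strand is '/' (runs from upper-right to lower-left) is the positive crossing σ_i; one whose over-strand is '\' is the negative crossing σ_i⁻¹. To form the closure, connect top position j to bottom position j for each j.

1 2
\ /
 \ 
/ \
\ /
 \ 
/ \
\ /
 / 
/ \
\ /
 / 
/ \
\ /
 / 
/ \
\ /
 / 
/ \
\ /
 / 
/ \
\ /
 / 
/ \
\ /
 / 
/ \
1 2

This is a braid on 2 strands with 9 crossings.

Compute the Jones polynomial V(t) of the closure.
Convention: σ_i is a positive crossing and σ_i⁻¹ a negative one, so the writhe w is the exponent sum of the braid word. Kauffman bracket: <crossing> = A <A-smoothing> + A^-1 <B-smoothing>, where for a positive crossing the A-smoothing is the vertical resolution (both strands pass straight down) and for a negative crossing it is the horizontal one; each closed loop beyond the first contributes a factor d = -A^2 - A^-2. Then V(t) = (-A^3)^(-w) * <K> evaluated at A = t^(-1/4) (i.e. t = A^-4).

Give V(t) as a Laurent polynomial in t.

Reading the diagram top to bottom ('/'-over between positions i,i+1 = s_i, '\'-over = s_i^-1): braid word = s1^-1 s1^-1 s1 s1 s1 s1 s1 s1 s1.
The presented braid s1^-1 s1^-1 s1 s1 s1 s1 s1 s1 s1 on 2 strands reduces by inverse Markov moves (closure unchanged at each step):
  Deconjugate: the word is γ·β·γ⁻¹ with γ = s1^-1 s1^-1 (prefix) and γ⁻¹ = s1 s1 (suffix); strip both.
Reduced to β = s1 s1 s1 s1 s1 on 2 strands, 5 crossings.
Compute on β:
Braid: s1 s1 s1 s1 s1 on 2 strands, 5 crossings.
Writhe w = (#positive) - (#negative) = 5 - 0 = 5.
State-sum expansion of <K>. There are 2^5 = 32 states.
Smooth each crossing (0=||, 1=⌣⌢); contribution A^(Σ sign_k(1-2s_k)) * d^(L-1).
  state 00000: A-exp=+5, loops=2, term = A^5 * d^1
  state 00001: A-exp=+3, loops=1, term = A^3 * d^0
  state 00010: A-exp=+3, loops=1, term = A^3 * d^0
  state 00011: A-exp=+1, loops=2, term = A^1 * d^1
  state 00100: A-exp=+3, loops=1, term = A^3 * d^0
  state 00101: A-exp=+1, loops=2, term = A^1 * d^1
  state 00110: A-exp=+1, loops=2, term = A^1 * d^1
  state 00111: A-exp=-1, loops=3, term = A^-1 * d^2
  state 01000: A-exp=+3, loops=1, term = A^3 * d^0
  state 01001: A-exp=+1, loops=2, term = A^1 * d^1
  state 01010: A-exp=+1, loops=2, term = A^1 * d^1
  state 01011: A-exp=-1, loops=3, term = A^-1 * d^2
  state 01100: A-exp=+1, loops=2, term = A^1 * d^1
  state 01101: A-exp=-1, loops=3, term = A^-1 * d^2
  state 01110: A-exp=-1, loops=3, term = A^-1 * d^2
  state 01111: A-exp=-3, loops=4, term = A^-3 * d^3
  state 10000: A-exp=+3, loops=1, term = A^3 * d^0
  state 10001: A-exp=+1, loops=2, term = A^1 * d^1
  state 10010: A-exp=+1, loops=2, term = A^1 * d^1
  state 10011: A-exp=-1, loops=3, term = A^-1 * d^2
  state 10100: A-exp=+1, loops=2, term = A^1 * d^1
  state 10101: A-exp=-1, loops=3, term = A^-1 * d^2
  state 10110: A-exp=-1, loops=3, term = A^-1 * d^2
  state 10111: A-exp=-3, loops=4, term = A^-3 * d^3
  state 11000: A-exp=+1, loops=2, term = A^1 * d^1
  state 11001: A-exp=-1, loops=3, term = A^-1 * d^2
  state 11010: A-exp=-1, loops=3, term = A^-1 * d^2
  state 11011: A-exp=-3, loops=4, term = A^-3 * d^3
  state 11100: A-exp=-1, loops=3, term = A^-1 * d^2
  state 11101: A-exp=-3, loops=4, term = A^-3 * d^3
  state 11110: A-exp=-3, loops=4, term = A^-3 * d^3
  state 11111: A-exp=-5, loops=5, term = A^-5 * d^4
Collect the terms by A-exponent (count of states per loop number):
Powers of d = -A^2 - A^-2: d^2 = A^4 + 2 + A^-4; d^3 = -A^6 - 3*A^2 - 3*A^-2 - A^-6; d^4 = A^8 + 4*A^4 + 6 + 4*A^-4 + A^-8.
  A^5 * (d) = -A^7 - A^3
  A^3 * (5) = 5*A^3
  A^1 * (10*d) = -10*A^3 - 10*A^-1
  A^-1 * (10*d^2) = 10*A^3 + 20*A^-1 + 10*A^-5
  A^-3 * (5*d^3) = -5*A^3 - 15*A^-1 - 15*A^-5 - 5*A^-9
  A^-5 * (d^4) = A^3 + 4*A^-1 + 6*A^-5 + 4*A^-9 + A^-13
Summing the groups: <K> = -A^7 - A^-1 + A^-5 - A^-9 + A^-13
Normalise by the writhe: (-A^3)^(-w) = (-A^3)^(-5) = -A^-15, so f(A) = -A^-15 * <K> = A^-8 + A^-16 - A^-20 + A^-24 - A^-28.
Substitute A = t^(-1/4), i.e. A^e → t^(-e/4): V(t) = -t^7 + t^6 - t^5 + t^4 + t^2

Answer: -t^7 + t^6 - t^5 + t^4 + t^2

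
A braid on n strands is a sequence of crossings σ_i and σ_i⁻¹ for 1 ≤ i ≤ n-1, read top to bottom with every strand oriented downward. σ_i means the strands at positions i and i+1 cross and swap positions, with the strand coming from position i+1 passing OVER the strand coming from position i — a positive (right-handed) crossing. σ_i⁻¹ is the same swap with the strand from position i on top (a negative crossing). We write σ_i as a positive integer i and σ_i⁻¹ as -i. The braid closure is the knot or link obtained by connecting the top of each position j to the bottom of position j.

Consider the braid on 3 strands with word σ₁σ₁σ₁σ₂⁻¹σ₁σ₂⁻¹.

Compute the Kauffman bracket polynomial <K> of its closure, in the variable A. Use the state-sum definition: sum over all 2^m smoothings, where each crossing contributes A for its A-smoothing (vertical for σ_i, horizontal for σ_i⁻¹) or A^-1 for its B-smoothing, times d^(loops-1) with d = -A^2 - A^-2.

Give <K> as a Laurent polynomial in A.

A^10 - A^6 + 2*A^2 - 2*A^-2 + 2*A^-6 - 2*A^-10 + A^-14

Derivation:
Braid: s1 s1 s1 s2^-1 s1 s2^-1 on 3 strands, 6 crossings.
Writhe w = (#positive) - (#negative) = 4 - 2 = 2.
Computing the Kauffman bracket via state sum. There are 2^6 = 64 states.
For each crossing: s=0 is the vertical smoothing, s=1 horizontal. Crossing k contributes A^(sign_k * (1 - 2*s_k)); loop factor d = -A^2 - A^-2.
Tabulate the states by total A-exponent and number of loops L (A-exp: L × count):
  A^6: L=3 ×1
  A^4: L=2 ×6
  A^2: L=1 ×11, L=3 ×4
  A^0: L=2 ×19, L=4 ×1
  A^-2: L=3 ×15
  A^-4: L=4 ×6
  A^-6: L=5 ×1
Each group contributes A^e * Σ count * d^(L-1):
Powers of d = -A^2 - A^-2: d^2 = A^4 + 2 + A^-4; d^3 = -A^6 - 3*A^2 - 3*A^-2 - A^-6; d^4 = A^8 + 4*A^4 + 6 + 4*A^-4 + A^-8.
  A^6 * (d^2) = A^10 + 2*A^6 + A^2
  A^4 * (6*d) = -6*A^6 - 6*A^2
  A^2 * (11 + 4*d^2) = 4*A^6 + 19*A^2 + 4*A^-2
  A^0 * (19*d + d^3) = -A^6 - 22*A^2 - 22*A^-2 - A^-6
  A^-2 * (15*d^2) = 15*A^2 + 30*A^-2 + 15*A^-6
  A^-4 * (6*d^3) = -6*A^2 - 18*A^-2 - 18*A^-6 - 6*A^-10
  A^-6 * (d^4) = A^2 + 4*A^-2 + 6*A^-6 + 4*A^-10 + A^-14
Summing the groups: <K> = A^10 - A^6 + 2*A^2 - 2*A^-2 + 2*A^-6 - 2*A^-10 + A^-14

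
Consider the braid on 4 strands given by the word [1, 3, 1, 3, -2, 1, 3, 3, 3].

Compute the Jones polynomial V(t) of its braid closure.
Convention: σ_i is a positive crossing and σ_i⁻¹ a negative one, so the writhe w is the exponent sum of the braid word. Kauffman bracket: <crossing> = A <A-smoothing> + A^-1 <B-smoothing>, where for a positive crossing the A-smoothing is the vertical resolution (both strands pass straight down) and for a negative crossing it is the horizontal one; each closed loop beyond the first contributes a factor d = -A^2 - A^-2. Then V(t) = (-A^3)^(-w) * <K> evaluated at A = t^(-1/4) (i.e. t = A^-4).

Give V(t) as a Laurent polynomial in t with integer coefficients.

Braid: s1 s3 s1 s3 s2^-1 s1 s3 s3 s3 on 4 strands, 9 crossings.
Writhe w = (#positive) - (#negative) = 8 - 1 = 7.
State-sum expansion of <K>. There are 2^9 = 512 states.
Each crossing splits two ways (0=vertical, 1=horizontal). The state's weight is A^(#A-smoothings - #B-smoothings) * d^(loops - 1).
Tabulate the states by total A-exponent and number of loops L (A-exp: L × count):
  A^9: L=3 ×1
  A^7: L=2 ×8, L=4 ×1
  A^5: L=1 ×15, L=3 ×21
  A^3: L=2 ×60, L=4 ×24
  A^1: L=3 ×110, L=5 ×16
  A^-1: L=4 ×120, L=6 ×6
  A^-3: L=5 ×83, L=7 ×1
  A^-5: L=6 ×36
  A^-7: L=7 ×9
  A^-9: L=8 ×1
Each group contributes A^e * Σ count * d^(L-1):
Powers of d = -A^2 - A^-2: d^2 = A^4 + 2 + A^-4; d^3 = -A^6 - 3*A^2 - 3*A^-2 - A^-6; d^4 = A^8 + 4*A^4 + 6 + 4*A^-4 + A^-8; d^5 = -A^10 - 5*A^6 - 10*A^2 - 10*A^-2 - 5*A^-6 - A^-10; d^6 = A^12 + 6*A^8 + 15*A^4 + 20 + 15*A^-4 + 6*A^-8 + A^-12; d^7 = -A^14 - 7*A^10 - 21*A^6 - 35*A^2 - 35*A^-2 - 21*A^-6 - 7*A^-10 - A^-14.
  A^9 * (d^2) = A^13 + 2*A^9 + A^5
  A^7 * (8*d + d^3) = -A^13 - 11*A^9 - 11*A^5 - A
  A^5 * (15 + 21*d^2) = 21*A^9 + 57*A^5 + 21*A
  A^3 * (60*d + 24*d^3) = -24*A^9 - 132*A^5 - 132*A - 24*A^-3
  A^1 * (110*d^2 + 16*d^4) = 16*A^9 + 174*A^5 + 316*A + 174*A^-3 + 16*A^-7
  A^-1 * (120*d^3 + 6*d^5) = -6*A^9 - 150*A^5 - 420*A - 420*A^-3 - 150*A^-7 - 6*A^-11
  A^-3 * (83*d^4 + d^6) = A^9 + 89*A^5 + 347*A + 518*A^-3 + 347*A^-7 + 89*A^-11 + A^-15
  A^-5 * (36*d^5) = -36*A^5 - 180*A - 360*A^-3 - 360*A^-7 - 180*A^-11 - 36*A^-15
  A^-7 * (9*d^6) = 9*A^5 + 54*A + 135*A^-3 + 180*A^-7 + 135*A^-11 + 54*A^-15 + 9*A^-19
  A^-9 * (d^7) = -A^5 - 7*A - 21*A^-3 - 35*A^-7 - 35*A^-11 - 21*A^-15 - 7*A^-19 - A^-23
Summing the groups: <K> = -A^9 - 2*A + 2*A^-3 - 2*A^-7 + 3*A^-11 - 2*A^-15 + 2*A^-19 - A^-23
Normalise by the writhe: (-A^3)^(-w) = (-A^3)^(-7) = -A^-21, so f(A) = -A^-21 * <K> = A^-12 + 2*A^-20 - 2*A^-24 + 2*A^-28 - 3*A^-32 + 2*A^-36 - 2*A^-40 + A^-44.
Substitute A = t^(-1/4), i.e. A^e → t^(-e/4): V(t) = t^11 - 2*t^10 + 2*t^9 - 3*t^8 + 2*t^7 - 2*t^6 + 2*t^5 + t^3

Answer: t^11 - 2*t^10 + 2*t^9 - 3*t^8 + 2*t^7 - 2*t^6 + 2*t^5 + t^3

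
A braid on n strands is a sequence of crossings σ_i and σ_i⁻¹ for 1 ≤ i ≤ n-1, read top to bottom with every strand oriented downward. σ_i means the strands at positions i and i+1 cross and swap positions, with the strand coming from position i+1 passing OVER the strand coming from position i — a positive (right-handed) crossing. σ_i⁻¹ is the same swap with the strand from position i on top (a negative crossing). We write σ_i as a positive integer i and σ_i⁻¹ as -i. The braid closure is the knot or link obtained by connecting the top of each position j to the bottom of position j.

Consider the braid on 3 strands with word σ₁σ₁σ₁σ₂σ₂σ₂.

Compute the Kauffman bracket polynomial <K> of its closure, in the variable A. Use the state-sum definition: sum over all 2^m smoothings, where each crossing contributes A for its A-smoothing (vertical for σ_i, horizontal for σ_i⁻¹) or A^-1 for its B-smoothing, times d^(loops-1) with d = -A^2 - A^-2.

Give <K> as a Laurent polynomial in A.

Braid: s1 s1 s1 s2 s2 s2 on 3 strands, 6 crossings.
Writhe w = (#positive) - (#negative) = 6 - 0 = 6.
Computing the Kauffman bracket via state sum. There are 2^6 = 64 states.
Each crossing splits two ways (0=vertical, 1=horizontal). The state's weight is A^(#A-smoothings - #B-smoothings) * d^(loops - 1).
Tabulate the states by total A-exponent and number of loops L (A-exp: L × count):
  A^6: L=3 ×1
  A^4: L=2 ×6
  A^2: L=1 ×9, L=3 ×6
  A^0: L=2 ×18, L=4 ×2
  A^-2: L=3 ×15
  A^-4: L=4 ×6
  A^-6: L=5 ×1
Each group contributes A^e * Σ count * d^(L-1):
Powers of d = -A^2 - A^-2: d^2 = A^4 + 2 + A^-4; d^3 = -A^6 - 3*A^2 - 3*A^-2 - A^-6; d^4 = A^8 + 4*A^4 + 6 + 4*A^-4 + A^-8.
  A^6 * (d^2) = A^10 + 2*A^6 + A^2
  A^4 * (6*d) = -6*A^6 - 6*A^2
  A^2 * (9 + 6*d^2) = 6*A^6 + 21*A^2 + 6*A^-2
  A^0 * (18*d + 2*d^3) = -2*A^6 - 24*A^2 - 24*A^-2 - 2*A^-6
  A^-2 * (15*d^2) = 15*A^2 + 30*A^-2 + 15*A^-6
  A^-4 * (6*d^3) = -6*A^2 - 18*A^-2 - 18*A^-6 - 6*A^-10
  A^-6 * (d^4) = A^2 + 4*A^-2 + 6*A^-6 + 4*A^-10 + A^-14
Summing the groups: <K> = A^10 + 2*A^2 - 2*A^-2 + A^-6 - 2*A^-10 + A^-14

Answer: A^10 + 2*A^2 - 2*A^-2 + A^-6 - 2*A^-10 + A^-14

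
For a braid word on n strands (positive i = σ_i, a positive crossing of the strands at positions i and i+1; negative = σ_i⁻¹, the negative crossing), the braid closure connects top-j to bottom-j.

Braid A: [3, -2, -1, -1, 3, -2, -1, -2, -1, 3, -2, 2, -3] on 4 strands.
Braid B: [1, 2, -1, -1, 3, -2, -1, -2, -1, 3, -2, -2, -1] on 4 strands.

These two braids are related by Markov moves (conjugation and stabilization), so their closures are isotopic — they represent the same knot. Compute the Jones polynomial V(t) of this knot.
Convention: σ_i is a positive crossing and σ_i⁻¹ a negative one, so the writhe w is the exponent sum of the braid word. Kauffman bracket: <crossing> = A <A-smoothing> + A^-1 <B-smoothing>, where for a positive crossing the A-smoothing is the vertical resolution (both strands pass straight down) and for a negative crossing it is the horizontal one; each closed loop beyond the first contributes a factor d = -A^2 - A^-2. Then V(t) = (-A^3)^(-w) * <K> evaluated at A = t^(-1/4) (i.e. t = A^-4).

1 - t^-1 + 2*t^-2 - 2*t^-3 + 2*t^-4 - 2*t^-5 + 2*t^-6 - t^-7

Derivation:
Markov-equivalent braids have isotopic closures, hence identical knot invariants. Strip the Markov moves from each word to reach a common short braid β, then compute V(t) once on β.
Braid A: s3 s2^-1 s1^-1 s1^-1 s3 s2^-1 s1^-1 s2^-1 s1^-1 s3 s2^-1 s2 s3^-1 on 4 strands reduces by inverse Markov moves (closure unchanged at each step):
  Deconjugate: the word is γ·β·γ⁻¹ with γ = s3 s2^-1 (prefix) and γ⁻¹ = s2 s3^-1 (suffix); strip both.
Reduced to β = s1^-1 s1^-1 s3 s2^-1 s1^-1 s2^-1 s1^-1 s3 s2^-1 on 4 strands, 9 crossings.
Braid B: s1 s2 s1^-1 s1^-1 s3 s2^-1 s1^-1 s2^-1 s1^-1 s3 s2^-1 s2^-1 s1^-1 on 4 strands reduces by inverse Markov moves (closure unchanged at each step):
  Deconjugate: the word is γ·β·γ⁻¹ with γ = s1 (prefix) and γ⁻¹ = s1^-1 (suffix); strip both.
  Deconjugate: the word is γ·β·γ⁻¹ with γ = s2 (prefix) and γ⁻¹ = s2^-1 (suffix); strip both.
Reduced to β = s1^-1 s1^-1 s3 s2^-1 s1^-1 s2^-1 s1^-1 s3 s2^-1 on 4 strands, 9 crossings.
Both give the same β = s1^-1 s1^-1 s3 s2^-1 s1^-1 s2^-1 s1^-1 s3 s2^-1 on 4 strands, so one state sum suffices:
Braid: s1^-1 s1^-1 s3 s2^-1 s1^-1 s2^-1 s1^-1 s3 s2^-1 on 4 strands, 9 crossings.
Writhe w = (#positive) - (#negative) = 2 - 7 = -5.
State-sum expansion of <K>. There are 2^9 = 512 states.
Each crossing splits two ways (0=vertical, 1=horizontal). The state's weight is A^(#A-smoothings - #B-smoothings) * d^(loops - 1).
Tabulate the states by total A-exponent and number of loops L (A-exp: L × count):
  A^9: L=3 ×1
  A^7: L=2 ×4, L=4 ×5
  A^5: L=1 ×4, L=3 ×26, L=5 ×6
  A^3: L=2 ×43, L=4 ×40, L=6 ×1
  A^1: L=1 ×23, L=3 ×92, L=5 ×11
  A^-1: L=2 ×91, L=4 ×34, L=6 ×1
  A^-3: L=1 ×32, L=3 ×48, L=5 ×4
  A^-5: L=2 ×28, L=4 ×8
  A^-7: L=3 ×9
  A^-9: L=4 ×1
Each group contributes A^e * Σ count * d^(L-1):
Powers of d = -A^2 - A^-2: d^2 = A^4 + 2 + A^-4; d^3 = -A^6 - 3*A^2 - 3*A^-2 - A^-6; d^4 = A^8 + 4*A^4 + 6 + 4*A^-4 + A^-8; d^5 = -A^10 - 5*A^6 - 10*A^2 - 10*A^-2 - 5*A^-6 - A^-10.
  A^9 * (d^2) = A^13 + 2*A^9 + A^5
  A^7 * (4*d + 5*d^3) = -5*A^13 - 19*A^9 - 19*A^5 - 5*A
  A^5 * (4 + 26*d^2 + 6*d^4) = 6*A^13 + 50*A^9 + 92*A^5 + 50*A + 6*A^-3
  A^3 * (43*d + 40*d^3 + d^5) = -A^13 - 45*A^9 - 173*A^5 - 173*A - 45*A^-3 - A^-7
  A^1 * (23 + 92*d^2 + 11*d^4) = 11*A^9 + 136*A^5 + 273*A + 136*A^-3 + 11*A^-7
  A^-1 * (91*d + 34*d^3 + d^5) = -A^9 - 39*A^5 - 203*A - 203*A^-3 - 39*A^-7 - A^-11
  A^-3 * (32 + 48*d^2 + 4*d^4) = 4*A^5 + 64*A + 152*A^-3 + 64*A^-7 + 4*A^-11
  A^-5 * (28*d + 8*d^3) = -8*A - 52*A^-3 - 52*A^-7 - 8*A^-11
  A^-7 * (9*d^2) = 9*A^-3 + 18*A^-7 + 9*A^-11
  A^-9 * (d^3) = -A^-3 - 3*A^-7 - 3*A^-11 - A^-15
Summing the groups: <K> = A^13 - 2*A^9 + 2*A^5 - 2*A + 2*A^-3 - 2*A^-7 + A^-11 - A^-15
Normalise by the writhe: (-A^3)^(-w) = (-A^3)^(5) = -A^15, so f(A) = -A^15 * <K> = -A^28 + 2*A^24 - 2*A^20 + 2*A^16 - 2*A^12 + 2*A^8 - A^4 + 1.
Substitute A = t^(-1/4), i.e. A^e → t^(-e/4): V(t) = 1 - t^-1 + 2*t^-2 - 2*t^-3 + 2*t^-4 - 2*t^-5 + 2*t^-6 - t^-7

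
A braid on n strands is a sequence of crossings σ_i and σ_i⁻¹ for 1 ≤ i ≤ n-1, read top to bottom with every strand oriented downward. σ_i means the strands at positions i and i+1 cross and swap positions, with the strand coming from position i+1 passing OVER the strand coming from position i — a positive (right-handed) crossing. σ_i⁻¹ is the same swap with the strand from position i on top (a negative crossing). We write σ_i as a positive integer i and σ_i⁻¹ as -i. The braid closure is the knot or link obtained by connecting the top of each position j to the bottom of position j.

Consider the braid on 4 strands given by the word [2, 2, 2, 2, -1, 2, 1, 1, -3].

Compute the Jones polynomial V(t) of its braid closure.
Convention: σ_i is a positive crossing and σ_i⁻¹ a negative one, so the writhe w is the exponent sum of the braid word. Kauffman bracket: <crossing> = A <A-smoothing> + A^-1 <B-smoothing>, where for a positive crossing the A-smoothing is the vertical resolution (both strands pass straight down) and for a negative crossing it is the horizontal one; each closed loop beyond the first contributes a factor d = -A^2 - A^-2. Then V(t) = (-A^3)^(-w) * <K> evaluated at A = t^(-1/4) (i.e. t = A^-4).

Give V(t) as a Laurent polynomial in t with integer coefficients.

The presented braid s2 s2 s2 s2 s1^-1 s2 s1 s1 s3^-1 on 4 strands reduces by inverse Markov moves (closure unchanged at each step):
  Destabilize: the word has the form β·s3^-1 where s3^-1 occurs only as the final letter (β ∈ B_3); drop it and the last strand → 3 strands.
Reduced to β = s2 s2 s2 s2 s1^-1 s2 s1 s1 on 3 strands, 8 crossings.
Compute on β:
Braid: s2 s2 s2 s2 s1^-1 s2 s1 s1 on 3 strands, 8 crossings.
Writhe w = (#positive) - (#negative) = 7 - 1 = 6.
Enumerate smoothing states for the bracket polynomial. There are 2^8 = 256 states.
For each crossing: s=0 is the vertical smoothing, s=1 horizontal. Crossing k contributes A^(sign_k * (1 - 2*s_k)); loop factor d = -A^2 - A^-2.
Tabulate the states by total A-exponent and number of loops L (A-exp: L × count):
  A^8: L=2 ×1
  A^6: L=1 ×5, L=3 ×3
  A^4: L=2 ×27, L=4 ×1
  A^2: L=1 ×18, L=3 ×38
  A^0: L=2 ×41, L=4 ×29
  A^-2: L=3 ×44, L=5 ×12
  A^-4: L=4 ×26, L=6 ×2
  A^-6: L=5 ×8
  A^-8: L=6 ×1
Each group contributes A^e * Σ count * d^(L-1):
Powers of d = -A^2 - A^-2: d^2 = A^4 + 2 + A^-4; d^3 = -A^6 - 3*A^2 - 3*A^-2 - A^-6; d^4 = A^8 + 4*A^4 + 6 + 4*A^-4 + A^-8; d^5 = -A^10 - 5*A^6 - 10*A^2 - 10*A^-2 - 5*A^-6 - A^-10.
  A^8 * (d) = -A^10 - A^6
  A^6 * (5 + 3*d^2) = 3*A^10 + 11*A^6 + 3*A^2
  A^4 * (27*d + d^3) = -A^10 - 30*A^6 - 30*A^2 - A^-2
  A^2 * (18 + 38*d^2) = 38*A^6 + 94*A^2 + 38*A^-2
  A^0 * (41*d + 29*d^3) = -29*A^6 - 128*A^2 - 128*A^-2 - 29*A^-6
  A^-2 * (44*d^2 + 12*d^4) = 12*A^6 + 92*A^2 + 160*A^-2 + 92*A^-6 + 12*A^-10
  A^-4 * (26*d^3 + 2*d^5) = -2*A^6 - 36*A^2 - 98*A^-2 - 98*A^-6 - 36*A^-10 - 2*A^-14
  A^-6 * (8*d^4) = 8*A^2 + 32*A^-2 + 48*A^-6 + 32*A^-10 + 8*A^-14
  A^-8 * (d^5) = -A^2 - 5*A^-2 - 10*A^-6 - 10*A^-10 - 5*A^-14 - A^-18
Summing the groups: <K> = A^10 - A^6 + 2*A^2 - 2*A^-2 + 3*A^-6 - 2*A^-10 + A^-14 - A^-18
Normalise by the writhe: (-A^3)^(-w) = (-A^3)^(-6) = A^-18, so f(A) = A^-18 * <K> = A^-8 - A^-12 + 2*A^-16 - 2*A^-20 + 3*A^-24 - 2*A^-28 + A^-32 - A^-36.
Substitute A = t^(-1/4), i.e. A^e → t^(-e/4): V(t) = -t^9 + t^8 - 2*t^7 + 3*t^6 - 2*t^5 + 2*t^4 - t^3 + t^2

Answer: -t^9 + t^8 - 2*t^7 + 3*t^6 - 2*t^5 + 2*t^4 - t^3 + t^2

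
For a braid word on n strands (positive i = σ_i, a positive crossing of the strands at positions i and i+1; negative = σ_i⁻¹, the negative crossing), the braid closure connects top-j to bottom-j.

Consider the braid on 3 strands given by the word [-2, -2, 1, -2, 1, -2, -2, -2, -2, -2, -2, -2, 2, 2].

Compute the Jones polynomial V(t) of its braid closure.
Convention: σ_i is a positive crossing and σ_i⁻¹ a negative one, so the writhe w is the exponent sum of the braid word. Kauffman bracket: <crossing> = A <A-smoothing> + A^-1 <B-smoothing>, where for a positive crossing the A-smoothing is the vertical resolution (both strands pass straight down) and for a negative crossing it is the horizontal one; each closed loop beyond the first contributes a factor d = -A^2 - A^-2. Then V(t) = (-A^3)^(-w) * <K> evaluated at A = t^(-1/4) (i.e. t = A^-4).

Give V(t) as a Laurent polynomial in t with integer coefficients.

The presented braid s2^-1 s2^-1 s1 s2^-1 s1 s2^-1 s2^-1 s2^-1 s2^-1 s2^-1 s2^-1 s2^-1 s2 s2 on 3 strands reduces by inverse Markov moves (closure unchanged at each step):
  Deconjugate: the word is γ·β·γ⁻¹ with γ = s2^-1 s2^-1 (prefix) and γ⁻¹ = s2 s2 (suffix); strip both.
Reduced to β = s1 s2^-1 s1 s2^-1 s2^-1 s2^-1 s2^-1 s2^-1 s2^-1 s2^-1 on 3 strands, 10 crossings.
Compute on β:
Braid: s1 s2^-1 s1 s2^-1 s2^-1 s2^-1 s2^-1 s2^-1 s2^-1 s2^-1 on 3 strands, 10 crossings.
Writhe w = (#positive) - (#negative) = 2 - 8 = -6.
State-sum expansion of <K>. There are 2^10 = 1024 states.
Smooth each crossing (0=||, 1=⌣⌢); contribution A^(Σ sign_k(1-2s_k)) * d^(L-1).
Tabulate the states by total A-exponent and number of loops L (A-exp: L × count):
  A^10: L=9 ×1
  A^8: L=8 ×10
  A^6: L=7 ×45
  A^4: L=6 ×119, L=8 ×1
  A^2: L=5 ×203, L=7 ×7
  A^0: L=4 ×231, L=6 ×21
  A^-2: L=3 ×175, L=5 ×35
  A^-4: L=2 ×85, L=4 ×35
  A^-6: L=1 ×23, L=3 ×22
  A^-8: L=2 ×10
  A^-10: L=3 ×1
Each group contributes A^e * Σ count * d^(L-1):
Powers of d = -A^2 - A^-2: d^2 = A^4 + 2 + A^-4; d^3 = -A^6 - 3*A^2 - 3*A^-2 - A^-6; d^4 = A^8 + 4*A^4 + 6 + 4*A^-4 + A^-8; d^5 = -A^10 - 5*A^6 - 10*A^2 - 10*A^-2 - 5*A^-6 - A^-10; d^6 = A^12 + 6*A^8 + 15*A^4 + 20 + 15*A^-4 + 6*A^-8 + A^-12; d^7 = -A^14 - 7*A^10 - 21*A^6 - 35*A^2 - 35*A^-2 - 21*A^-6 - 7*A^-10 - A^-14; d^8 = A^16 + 8*A^12 + 28*A^8 + 56*A^4 + 70 + 56*A^-4 + 28*A^-8 + 8*A^-12 + A^-16.
  A^10 * (d^8) = A^26 + 8*A^22 + 28*A^18 + 56*A^14 + 70*A^10 + 56*A^6 + 28*A^2 + 8*A^-2 + A^-6
  A^8 * (10*d^7) = -10*A^22 - 70*A^18 - 210*A^14 - 350*A^10 - 350*A^6 - 210*A^2 - 70*A^-2 - 10*A^-6
  A^6 * (45*d^6) = 45*A^18 + 270*A^14 + 675*A^10 + 900*A^6 + 675*A^2 + 270*A^-2 + 45*A^-6
  A^4 * (119*d^5 + d^7) = -A^18 - 126*A^14 - 616*A^10 - 1225*A^6 - 1225*A^2 - 616*A^-2 - 126*A^-6 - A^-10
  A^2 * (203*d^4 + 7*d^6) = 7*A^14 + 245*A^10 + 917*A^6 + 1358*A^2 + 917*A^-2 + 245*A^-6 + 7*A^-10
  A^0 * (231*d^3 + 21*d^5) = -21*A^10 - 336*A^6 - 903*A^2 - 903*A^-2 - 336*A^-6 - 21*A^-10
  A^-2 * (175*d^2 + 35*d^4) = 35*A^6 + 315*A^2 + 560*A^-2 + 315*A^-6 + 35*A^-10
  A^-4 * (85*d + 35*d^3) = -35*A^2 - 190*A^-2 - 190*A^-6 - 35*A^-10
  A^-6 * (23 + 22*d^2) = 22*A^-2 + 67*A^-6 + 22*A^-10
  A^-8 * (10*d) = -10*A^-6 - 10*A^-10
  A^-10 * (d^2) = A^-6 + 2*A^-10 + A^-14
Summing the groups: <K> = A^26 - 2*A^22 + 2*A^18 - 3*A^14 + 3*A^10 - 3*A^6 + 3*A^2 - 2*A^-2 + 2*A^-6 - A^-10 + A^-14
Normalise by the writhe: (-A^3)^(-w) = (-A^3)^(6) = A^18, so f(A) = A^18 * <K> = A^44 - 2*A^40 + 2*A^36 - 3*A^32 + 3*A^28 - 3*A^24 + 3*A^20 - 2*A^16 + 2*A^12 - A^8 + A^4.
Substitute A = t^(-1/4), i.e. A^e → t^(-e/4): V(t) = t^-1 - t^-2 + 2*t^-3 - 2*t^-4 + 3*t^-5 - 3*t^-6 + 3*t^-7 - 3*t^-8 + 2*t^-9 - 2*t^-10 + t^-11

Answer: t^-1 - t^-2 + 2*t^-3 - 2*t^-4 + 3*t^-5 - 3*t^-6 + 3*t^-7 - 3*t^-8 + 2*t^-9 - 2*t^-10 + t^-11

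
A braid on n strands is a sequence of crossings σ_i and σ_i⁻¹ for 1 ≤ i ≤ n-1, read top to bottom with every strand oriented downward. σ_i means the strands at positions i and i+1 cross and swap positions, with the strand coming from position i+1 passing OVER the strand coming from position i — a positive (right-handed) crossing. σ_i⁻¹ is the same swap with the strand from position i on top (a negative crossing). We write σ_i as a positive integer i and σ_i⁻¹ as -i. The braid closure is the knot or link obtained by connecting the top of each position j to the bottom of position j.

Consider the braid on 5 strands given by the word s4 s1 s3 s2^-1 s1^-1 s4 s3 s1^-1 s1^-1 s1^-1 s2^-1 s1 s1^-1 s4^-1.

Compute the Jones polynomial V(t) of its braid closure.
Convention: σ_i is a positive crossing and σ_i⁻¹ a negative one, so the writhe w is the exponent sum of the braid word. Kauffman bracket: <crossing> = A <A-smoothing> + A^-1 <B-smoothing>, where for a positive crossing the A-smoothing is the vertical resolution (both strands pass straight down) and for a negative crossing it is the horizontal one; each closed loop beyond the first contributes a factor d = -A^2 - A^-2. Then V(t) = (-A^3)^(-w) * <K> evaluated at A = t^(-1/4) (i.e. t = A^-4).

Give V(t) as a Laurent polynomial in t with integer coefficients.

The presented braid s4 s1 s3 s2^-1 s1^-1 s4 s3 s1^-1 s1^-1 s1^-1 s2^-1 s1 s1^-1 s4^-1 on 5 strands reduces by inverse Markov moves (closure unchanged at each step):
  Deconjugate: the word is γ·β·γ⁻¹ with γ = s4 (prefix) and γ⁻¹ = s4^-1 (suffix); strip both.
  Deconjugate: the word is γ·β·γ⁻¹ with γ = s1 (prefix) and γ⁻¹ = s1^-1 (suffix); strip both.
Reduced to β = s3 s2^-1 s1^-1 s4 s3 s1^-1 s1^-1 s1^-1 s2^-1 s1 on 5 strands, 10 crossings.
Compute on β:
Braid: s3 s2^-1 s1^-1 s4 s3 s1^-1 s1^-1 s1^-1 s2^-1 s1 on 5 strands, 10 crossings.
Writhe w = (#positive) - (#negative) = 4 - 6 = -2.
Computing the Kauffman bracket via state sum. There are 2^10 = 1024 states.
For each crossing: s=0 is the vertical smoothing, s=1 horizontal. Crossing k contributes A^(sign_k * (1 - 2*s_k)); loop factor d = -A^2 - A^-2.
Tabulate the states by total A-exponent and number of loops L (A-exp: L × count):
  A^10: L=7 ×1
  A^8: L=6 ×10
  A^6: L=5 ×42, L=7 ×3
  A^4: L=4 ×95, L=6 ×24, L=8 ×1
  A^2: L=3 ×124, L=5 ×76, L=7 ×10
  A^0: L=2 ×90, L=4 ×126, L=6 ×35, L=8 ×1
  A^-2: L=1 ×28, L=3 ×116, L=5 ×61, L=7 ×5
  A^-4: L=2 ×50, L=4 ×60, L=6 ×10
  A^-6: L=1 ×5, L=3 ×29, L=5 ×11
  A^-8: L=2 ×4, L=4 ×6
  A^-10: L=3 ×1
Each group contributes A^e * Σ count * d^(L-1):
Powers of d = -A^2 - A^-2: d^2 = A^4 + 2 + A^-4; d^3 = -A^6 - 3*A^2 - 3*A^-2 - A^-6; d^4 = A^8 + 4*A^4 + 6 + 4*A^-4 + A^-8; d^5 = -A^10 - 5*A^6 - 10*A^2 - 10*A^-2 - 5*A^-6 - A^-10; d^6 = A^12 + 6*A^8 + 15*A^4 + 20 + 15*A^-4 + 6*A^-8 + A^-12; d^7 = -A^14 - 7*A^10 - 21*A^6 - 35*A^2 - 35*A^-2 - 21*A^-6 - 7*A^-10 - A^-14.
  A^10 * (d^6) = A^22 + 6*A^18 + 15*A^14 + 20*A^10 + 15*A^6 + 6*A^2 + A^-2
  A^8 * (10*d^5) = -10*A^18 - 50*A^14 - 100*A^10 - 100*A^6 - 50*A^2 - 10*A^-2
  A^6 * (42*d^4 + 3*d^6) = 3*A^18 + 60*A^14 + 213*A^10 + 312*A^6 + 213*A^2 + 60*A^-2 + 3*A^-6
  A^4 * (95*d^3 + 24*d^5 + d^7) = -A^18 - 31*A^14 - 236*A^10 - 560*A^6 - 560*A^2 - 236*A^-2 - 31*A^-6 - A^-10
  A^2 * (124*d^2 + 76*d^4 + 10*d^6) = 10*A^14 + 136*A^10 + 578*A^6 + 904*A^2 + 578*A^-2 + 136*A^-6 + 10*A^-10
  A^0 * (90*d + 126*d^3 + 35*d^5 + d^7) = -A^14 - 42*A^10 - 322*A^6 - 853*A^2 - 853*A^-2 - 322*A^-6 - 42*A^-10 - A^-14
  A^-2 * (28 + 116*d^2 + 61*d^4 + 5*d^6) = 5*A^10 + 91*A^6 + 435*A^2 + 726*A^-2 + 435*A^-6 + 91*A^-10 + 5*A^-14
  A^-4 * (50*d + 60*d^3 + 10*d^5) = -10*A^6 - 110*A^2 - 330*A^-2 - 330*A^-6 - 110*A^-10 - 10*A^-14
  A^-6 * (5 + 29*d^2 + 11*d^4) = 11*A^2 + 73*A^-2 + 129*A^-6 + 73*A^-10 + 11*A^-14
  A^-8 * (4*d + 6*d^3) = -6*A^-2 - 22*A^-6 - 22*A^-10 - 6*A^-14
  A^-10 * (d^2) = A^-6 + 2*A^-10 + A^-14
Summing the groups: <K> = A^22 - 2*A^18 + 3*A^14 - 4*A^10 + 4*A^6 - 4*A^2 + 3*A^-2 - A^-6 + A^-10
Normalise by the writhe: (-A^3)^(-w) = (-A^3)^(2) = A^6, so f(A) = A^6 * <K> = A^28 - 2*A^24 + 3*A^20 - 4*A^16 + 4*A^12 - 4*A^8 + 3*A^4 - 1 + A^-4.
Substitute A = t^(-1/4), i.e. A^e → t^(-e/4): V(t) = t - 1 + 3*t^-1 - 4*t^-2 + 4*t^-3 - 4*t^-4 + 3*t^-5 - 2*t^-6 + t^-7

Answer: t - 1 + 3*t^-1 - 4*t^-2 + 4*t^-3 - 4*t^-4 + 3*t^-5 - 2*t^-6 + t^-7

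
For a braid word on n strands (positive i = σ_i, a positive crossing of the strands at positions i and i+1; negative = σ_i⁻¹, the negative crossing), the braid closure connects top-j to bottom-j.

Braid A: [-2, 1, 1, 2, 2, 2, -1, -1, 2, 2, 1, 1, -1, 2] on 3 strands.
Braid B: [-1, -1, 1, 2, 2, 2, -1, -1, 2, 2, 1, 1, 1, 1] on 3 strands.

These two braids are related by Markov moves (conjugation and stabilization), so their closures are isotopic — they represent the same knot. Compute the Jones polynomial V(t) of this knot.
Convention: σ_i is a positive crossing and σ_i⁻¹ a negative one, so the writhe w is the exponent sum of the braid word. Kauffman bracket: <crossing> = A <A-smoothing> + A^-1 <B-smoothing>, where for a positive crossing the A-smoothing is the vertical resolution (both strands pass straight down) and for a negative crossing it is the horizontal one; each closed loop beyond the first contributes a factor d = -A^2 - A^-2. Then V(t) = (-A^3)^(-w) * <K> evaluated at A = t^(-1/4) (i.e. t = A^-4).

Markov-equivalent braids have isotopic closures, hence identical knot invariants. Strip the Markov moves from each word to reach a common short braid β, then compute V(t) once on β.
Braid A: s2^-1 s1 s1 s2 s2 s2 s1^-1 s1^-1 s2 s2 s1 s1 s1^-1 s2 on 3 strands reduces by inverse Markov moves (closure unchanged at each step):
  Deconjugate: the word is γ·β·γ⁻¹ with γ = s2^-1 (prefix) and γ⁻¹ = s2 (suffix); strip both.
  Deconjugate: the word is γ·β·γ⁻¹ with γ = s1 (prefix) and γ⁻¹ = s1^-1 (suffix); strip both.
Reduced to β = s1 s2 s2 s2 s1^-1 s1^-1 s2 s2 s1 s1 on 3 strands, 10 crossings.
Braid B: s1^-1 s1^-1 s1 s2 s2 s2 s1^-1 s1^-1 s2 s2 s1 s1 s1 s1 on 3 strands reduces by inverse Markov moves (closure unchanged at each step):
  Deconjugate: the word is γ·β·γ⁻¹ with γ = s1^-1 s1^-1 (prefix) and γ⁻¹ = s1 s1 (suffix); strip both.
Reduced to β = s1 s2 s2 s2 s1^-1 s1^-1 s2 s2 s1 s1 on 3 strands, 10 crossings.
Both give the same β = s1 s2 s2 s2 s1^-1 s1^-1 s2 s2 s1 s1 on 3 strands, so one state sum suffices:
Braid: s1 s2 s2 s2 s1^-1 s1^-1 s2 s2 s1 s1 on 3 strands, 10 crossings.
Writhe w = (#positive) - (#negative) = 8 - 2 = 6.
State-sum expansion of <K>. There are 2^10 = 1024 states.
For each crossing: s=0 is the vertical smoothing, s=1 horizontal. Crossing k contributes A^(sign_k * (1 - 2*s_k)); loop factor d = -A^2 - A^-2.
Tabulate the states by total A-exponent and number of loops L (A-exp: L × count):
  A^10: L=3 ×1
  A^8: L=2 ×7, L=4 ×3
  A^6: L=1 ×10, L=3 ×32, L=5 ×3
  A^4: L=2 ×76, L=4 ×43, L=6 ×1
  A^2: L=1 ×51, L=3 ×132, L=5 ×27
  A^0: L=2 ×135, L=4 ×109, L=6 ×8
  A^-2: L=3 ×161, L=5 ×48, L=7 ×1
  A^-4: L=4 ×109, L=6 ×11
  A^-6: L=5 ×44, L=7 ×1
  A^-8: L=6 ×10
  A^-10: L=7 ×1
Each group contributes A^e * Σ count * d^(L-1):
Powers of d = -A^2 - A^-2: d^2 = A^4 + 2 + A^-4; d^3 = -A^6 - 3*A^2 - 3*A^-2 - A^-6; d^4 = A^8 + 4*A^4 + 6 + 4*A^-4 + A^-8; d^5 = -A^10 - 5*A^6 - 10*A^2 - 10*A^-2 - 5*A^-6 - A^-10; d^6 = A^12 + 6*A^8 + 15*A^4 + 20 + 15*A^-4 + 6*A^-8 + A^-12.
  A^10 * (d^2) = A^14 + 2*A^10 + A^6
  A^8 * (7*d + 3*d^3) = -3*A^14 - 16*A^10 - 16*A^6 - 3*A^2
  A^6 * (10 + 32*d^2 + 3*d^4) = 3*A^14 + 44*A^10 + 92*A^6 + 44*A^2 + 3*A^-2
  A^4 * (76*d + 43*d^3 + d^5) = -A^14 - 48*A^10 - 215*A^6 - 215*A^2 - 48*A^-2 - A^-6
  A^2 * (51 + 132*d^2 + 27*d^4) = 27*A^10 + 240*A^6 + 477*A^2 + 240*A^-2 + 27*A^-6
  A^0 * (135*d + 109*d^3 + 8*d^5) = -8*A^10 - 149*A^6 - 542*A^2 - 542*A^-2 - 149*A^-6 - 8*A^-10
  A^-2 * (161*d^2 + 48*d^4 + d^6) = A^10 + 54*A^6 + 368*A^2 + 630*A^-2 + 368*A^-6 + 54*A^-10 + A^-14
  A^-4 * (109*d^3 + 11*d^5) = -11*A^6 - 164*A^2 - 437*A^-2 - 437*A^-6 - 164*A^-10 - 11*A^-14
  A^-6 * (44*d^4 + d^6) = A^6 + 50*A^2 + 191*A^-2 + 284*A^-6 + 191*A^-10 + 50*A^-14 + A^-18
  A^-8 * (10*d^5) = -10*A^2 - 50*A^-2 - 100*A^-6 - 100*A^-10 - 50*A^-14 - 10*A^-18
  A^-10 * (d^6) = A^2 + 6*A^-2 + 15*A^-6 + 20*A^-10 + 15*A^-14 + 6*A^-18 + A^-22
Summing the groups: <K> = 2*A^10 - 3*A^6 + 6*A^2 - 7*A^-2 + 7*A^-6 - 7*A^-10 + 5*A^-14 - 3*A^-18 + A^-22
Normalise by the writhe: (-A^3)^(-w) = (-A^3)^(-6) = A^-18, so f(A) = A^-18 * <K> = 2*A^-8 - 3*A^-12 + 6*A^-16 - 7*A^-20 + 7*A^-24 - 7*A^-28 + 5*A^-32 - 3*A^-36 + A^-40.
Substitute A = t^(-1/4), i.e. A^e → t^(-e/4): V(t) = t^10 - 3*t^9 + 5*t^8 - 7*t^7 + 7*t^6 - 7*t^5 + 6*t^4 - 3*t^3 + 2*t^2

Answer: t^10 - 3*t^9 + 5*t^8 - 7*t^7 + 7*t^6 - 7*t^5 + 6*t^4 - 3*t^3 + 2*t^2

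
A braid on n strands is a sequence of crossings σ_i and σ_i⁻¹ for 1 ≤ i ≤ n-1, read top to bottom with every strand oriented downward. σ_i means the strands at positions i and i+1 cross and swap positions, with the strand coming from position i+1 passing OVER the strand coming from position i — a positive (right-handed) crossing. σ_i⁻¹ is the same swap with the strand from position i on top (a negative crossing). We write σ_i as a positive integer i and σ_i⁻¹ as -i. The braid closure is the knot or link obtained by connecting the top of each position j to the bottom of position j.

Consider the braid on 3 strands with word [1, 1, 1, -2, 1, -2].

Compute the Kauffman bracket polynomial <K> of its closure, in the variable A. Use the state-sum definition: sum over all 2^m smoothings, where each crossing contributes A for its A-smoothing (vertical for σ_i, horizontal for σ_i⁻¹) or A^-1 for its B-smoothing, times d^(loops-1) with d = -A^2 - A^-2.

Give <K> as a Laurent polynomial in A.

Braid: s1 s1 s1 s2^-1 s1 s2^-1 on 3 strands, 6 crossings.
Writhe w = (#positive) - (#negative) = 4 - 2 = 2.
Enumerate smoothing states for the bracket polynomial. There are 2^6 = 64 states.
Each crossing splits two ways (0=vertical, 1=horizontal). The state's weight is A^(#A-smoothings - #B-smoothings) * d^(loops - 1).
Tabulate the states by total A-exponent and number of loops L (A-exp: L × count):
  A^6: L=3 ×1
  A^4: L=2 ×6
  A^2: L=1 ×11, L=3 ×4
  A^0: L=2 ×19, L=4 ×1
  A^-2: L=3 ×15
  A^-4: L=4 ×6
  A^-6: L=5 ×1
Each group contributes A^e * Σ count * d^(L-1):
Powers of d = -A^2 - A^-2: d^2 = A^4 + 2 + A^-4; d^3 = -A^6 - 3*A^2 - 3*A^-2 - A^-6; d^4 = A^8 + 4*A^4 + 6 + 4*A^-4 + A^-8.
  A^6 * (d^2) = A^10 + 2*A^6 + A^2
  A^4 * (6*d) = -6*A^6 - 6*A^2
  A^2 * (11 + 4*d^2) = 4*A^6 + 19*A^2 + 4*A^-2
  A^0 * (19*d + d^3) = -A^6 - 22*A^2 - 22*A^-2 - A^-6
  A^-2 * (15*d^2) = 15*A^2 + 30*A^-2 + 15*A^-6
  A^-4 * (6*d^3) = -6*A^2 - 18*A^-2 - 18*A^-6 - 6*A^-10
  A^-6 * (d^4) = A^2 + 4*A^-2 + 6*A^-6 + 4*A^-10 + A^-14
Summing the groups: <K> = A^10 - A^6 + 2*A^2 - 2*A^-2 + 2*A^-6 - 2*A^-10 + A^-14

Answer: A^10 - A^6 + 2*A^2 - 2*A^-2 + 2*A^-6 - 2*A^-10 + A^-14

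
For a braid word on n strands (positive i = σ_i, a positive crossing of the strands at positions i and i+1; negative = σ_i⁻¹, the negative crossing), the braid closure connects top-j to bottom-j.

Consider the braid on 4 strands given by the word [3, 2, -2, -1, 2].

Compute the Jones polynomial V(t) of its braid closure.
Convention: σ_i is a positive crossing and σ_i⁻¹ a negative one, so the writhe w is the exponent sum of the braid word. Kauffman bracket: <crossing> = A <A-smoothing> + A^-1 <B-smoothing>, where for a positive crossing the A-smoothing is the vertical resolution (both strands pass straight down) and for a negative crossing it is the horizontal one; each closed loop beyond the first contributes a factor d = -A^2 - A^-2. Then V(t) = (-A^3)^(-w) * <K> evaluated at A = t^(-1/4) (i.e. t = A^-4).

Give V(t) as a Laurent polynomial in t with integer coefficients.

First cancel adjacent σ_i σ_i⁻¹ pairs (Reidemeister II — same braid, same closure): s3 s2 s2^-1 s1^-1 s2 → s3 s1^-1 s2.
Braid: s3 s1^-1 s2 on 4 strands, 3 crossings.
Writhe w = (#positive) - (#negative) = 2 - 1 = 1.
State-sum expansion of <K>. There are 2^3 = 8 states.
Each crossing splits two ways (0=vertical, 1=horizontal). The state's weight is A^(#A-smoothings - #B-smoothings) * d^(loops - 1).
  state 000: A-exp=+1, loops=4, term = A^1 * d^3
  state 001: A-exp=-1, loops=3, term = A^-1 * d^2
  state 010: A-exp=+3, loops=3, term = A^3 * d^2
  state 011: A-exp=+1, loops=2, term = A^1 * d^1
  state 100: A-exp=-1, loops=3, term = A^-1 * d^2
  state 101: A-exp=-3, loops=2, term = A^-3 * d^1
  state 110: A-exp=+1, loops=2, term = A^1 * d^1
  state 111: A-exp=-1, loops=1, term = A^-1 * d^0
Collect the terms by A-exponent (count of states per loop number):
Powers of d = -A^2 - A^-2: d^2 = A^4 + 2 + A^-4; d^3 = -A^6 - 3*A^2 - 3*A^-2 - A^-6.
  A^3 * (d^2) = A^7 + 2*A^3 + A^-1
  A^1 * (2*d + d^3) = -A^7 - 5*A^3 - 5*A^-1 - A^-5
  A^-1 * (1 + 2*d^2) = 2*A^3 + 5*A^-1 + 2*A^-5
  A^-3 * (d) = -A^-1 - A^-5
Summing the groups: <K> = -A^3
Normalise by the writhe: (-A^3)^(-w) = (-A^3)^(-1) = -A^-3, so f(A) = -A^-3 * <K> = 1.
Substitute A = t^(-1/4), i.e. A^e → t^(-e/4): V(t) = 1

Answer: 1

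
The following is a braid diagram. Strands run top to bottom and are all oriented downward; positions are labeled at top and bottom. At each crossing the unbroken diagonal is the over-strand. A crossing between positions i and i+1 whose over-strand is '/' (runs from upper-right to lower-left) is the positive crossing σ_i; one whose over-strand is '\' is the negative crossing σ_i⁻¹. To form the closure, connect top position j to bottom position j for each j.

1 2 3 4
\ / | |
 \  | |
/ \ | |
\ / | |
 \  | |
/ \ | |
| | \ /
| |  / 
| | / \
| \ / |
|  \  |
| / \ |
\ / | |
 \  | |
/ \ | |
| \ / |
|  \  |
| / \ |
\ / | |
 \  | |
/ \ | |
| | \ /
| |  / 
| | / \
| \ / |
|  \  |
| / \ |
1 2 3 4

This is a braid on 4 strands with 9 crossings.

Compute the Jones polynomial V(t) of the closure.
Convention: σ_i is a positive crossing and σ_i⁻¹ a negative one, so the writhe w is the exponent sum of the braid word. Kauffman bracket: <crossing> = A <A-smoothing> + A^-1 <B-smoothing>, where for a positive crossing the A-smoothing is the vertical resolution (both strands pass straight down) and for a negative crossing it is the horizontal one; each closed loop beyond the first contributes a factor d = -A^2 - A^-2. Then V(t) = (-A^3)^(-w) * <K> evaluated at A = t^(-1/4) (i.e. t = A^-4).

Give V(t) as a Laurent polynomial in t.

1 - t^-1 + 2*t^-2 - 2*t^-3 + 2*t^-4 - 2*t^-5 + 2*t^-6 - t^-7

Derivation:
Reading the diagram top to bottom ('/'-over between positions i,i+1 = s_i, '\'-over = s_i^-1): braid word = s1^-1 s1^-1 s3 s2^-1 s1^-1 s2^-1 s1^-1 s3 s2^-1.
Braid: s1^-1 s1^-1 s3 s2^-1 s1^-1 s2^-1 s1^-1 s3 s2^-1 on 4 strands, 9 crossings.
Writhe w = (#positive) - (#negative) = 2 - 7 = -5.
Computing the Kauffman bracket via state sum. There are 2^9 = 512 states.
Each crossing splits two ways (0=vertical, 1=horizontal). The state's weight is A^(#A-smoothings - #B-smoothings) * d^(loops - 1).
Tabulate the states by total A-exponent and number of loops L (A-exp: L × count):
  A^9: L=3 ×1
  A^7: L=2 ×4, L=4 ×5
  A^5: L=1 ×4, L=3 ×26, L=5 ×6
  A^3: L=2 ×43, L=4 ×40, L=6 ×1
  A^1: L=1 ×23, L=3 ×92, L=5 ×11
  A^-1: L=2 ×91, L=4 ×34, L=6 ×1
  A^-3: L=1 ×32, L=3 ×48, L=5 ×4
  A^-5: L=2 ×28, L=4 ×8
  A^-7: L=3 ×9
  A^-9: L=4 ×1
Each group contributes A^e * Σ count * d^(L-1):
Powers of d = -A^2 - A^-2: d^2 = A^4 + 2 + A^-4; d^3 = -A^6 - 3*A^2 - 3*A^-2 - A^-6; d^4 = A^8 + 4*A^4 + 6 + 4*A^-4 + A^-8; d^5 = -A^10 - 5*A^6 - 10*A^2 - 10*A^-2 - 5*A^-6 - A^-10.
  A^9 * (d^2) = A^13 + 2*A^9 + A^5
  A^7 * (4*d + 5*d^3) = -5*A^13 - 19*A^9 - 19*A^5 - 5*A
  A^5 * (4 + 26*d^2 + 6*d^4) = 6*A^13 + 50*A^9 + 92*A^5 + 50*A + 6*A^-3
  A^3 * (43*d + 40*d^3 + d^5) = -A^13 - 45*A^9 - 173*A^5 - 173*A - 45*A^-3 - A^-7
  A^1 * (23 + 92*d^2 + 11*d^4) = 11*A^9 + 136*A^5 + 273*A + 136*A^-3 + 11*A^-7
  A^-1 * (91*d + 34*d^3 + d^5) = -A^9 - 39*A^5 - 203*A - 203*A^-3 - 39*A^-7 - A^-11
  A^-3 * (32 + 48*d^2 + 4*d^4) = 4*A^5 + 64*A + 152*A^-3 + 64*A^-7 + 4*A^-11
  A^-5 * (28*d + 8*d^3) = -8*A - 52*A^-3 - 52*A^-7 - 8*A^-11
  A^-7 * (9*d^2) = 9*A^-3 + 18*A^-7 + 9*A^-11
  A^-9 * (d^3) = -A^-3 - 3*A^-7 - 3*A^-11 - A^-15
Summing the groups: <K> = A^13 - 2*A^9 + 2*A^5 - 2*A + 2*A^-3 - 2*A^-7 + A^-11 - A^-15
Normalise by the writhe: (-A^3)^(-w) = (-A^3)^(5) = -A^15, so f(A) = -A^15 * <K> = -A^28 + 2*A^24 - 2*A^20 + 2*A^16 - 2*A^12 + 2*A^8 - A^4 + 1.
Substitute A = t^(-1/4), i.e. A^e → t^(-e/4): V(t) = 1 - t^-1 + 2*t^-2 - 2*t^-3 + 2*t^-4 - 2*t^-5 + 2*t^-6 - t^-7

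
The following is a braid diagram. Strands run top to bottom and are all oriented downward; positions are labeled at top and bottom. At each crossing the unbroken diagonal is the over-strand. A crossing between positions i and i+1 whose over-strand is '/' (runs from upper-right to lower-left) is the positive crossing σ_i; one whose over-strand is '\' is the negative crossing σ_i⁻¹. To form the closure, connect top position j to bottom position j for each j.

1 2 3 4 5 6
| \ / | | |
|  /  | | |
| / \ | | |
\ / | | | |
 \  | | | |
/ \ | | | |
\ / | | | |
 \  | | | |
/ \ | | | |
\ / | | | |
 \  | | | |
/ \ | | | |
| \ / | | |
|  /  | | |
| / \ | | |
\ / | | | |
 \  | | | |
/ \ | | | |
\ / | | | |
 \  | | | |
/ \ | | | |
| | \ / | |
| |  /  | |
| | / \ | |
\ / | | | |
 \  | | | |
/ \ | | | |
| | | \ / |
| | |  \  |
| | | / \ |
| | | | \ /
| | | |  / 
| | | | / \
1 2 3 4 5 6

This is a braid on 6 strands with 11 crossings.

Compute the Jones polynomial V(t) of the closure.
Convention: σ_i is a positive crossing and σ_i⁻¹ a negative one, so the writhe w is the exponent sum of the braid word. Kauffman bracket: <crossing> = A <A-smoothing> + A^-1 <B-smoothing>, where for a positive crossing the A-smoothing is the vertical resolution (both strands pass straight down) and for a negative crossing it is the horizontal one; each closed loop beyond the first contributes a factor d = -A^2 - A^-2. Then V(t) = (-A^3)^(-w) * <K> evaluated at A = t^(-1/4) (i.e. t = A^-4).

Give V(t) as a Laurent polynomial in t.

1 - t^-1 + 3*t^-2 - 3*t^-3 + 3*t^-4 - 4*t^-5 + 3*t^-6 - 2*t^-7 + t^-8

Derivation:
Reading the diagram top to bottom ('/'-over between positions i,i+1 = s_i, '\'-over = s_i^-1): braid word = s2 s1^-1 s1^-1 s1^-1 s2 s1^-1 s1^-1 s3 s1^-1 s4^-1 s5.
The presented braid s2 s1^-1 s1^-1 s1^-1 s2 s1^-1 s1^-1 s3 s1^-1 s4^-1 s5 on 6 strands reduces by inverse Markov moves (closure unchanged at each step):
  Destabilize: the word has the form β·s5 where s5 occurs only as the final letter (β ∈ B_5); drop it and the last strand → 5 strands.
  Destabilize: the word has the form β·s4^-1 where s4^-1 occurs only as the final letter (β ∈ B_4); drop it and the last strand → 4 strands.
Reduced to β = s2 s1^-1 s1^-1 s1^-1 s2 s1^-1 s1^-1 s3 s1^-1 on 4 strands, 9 crossings.
Compute on β:
Braid: s2 s1^-1 s1^-1 s1^-1 s2 s1^-1 s1^-1 s3 s1^-1 on 4 strands, 9 crossings.
Writhe w = (#positive) - (#negative) = 3 - 6 = -3.
Computing the Kauffman bracket via state sum. There are 2^9 = 512 states.
For each crossing: s=0 is the vertical smoothing, s=1 horizontal. Crossing k contributes A^(sign_k * (1 - 2*s_k)); loop factor d = -A^2 - A^-2.
Tabulate the states by total A-exponent and number of loops L (A-exp: L × count):
  A^9: L=8 ×1
  A^7: L=7 ×9
  A^5: L=6 ×36
  A^3: L=5 ×84
  A^1: L=4 ×126
  A^-1: L=3 ×124, L=5 ×2
  A^-3: L=2 ×75, L=4 ×9
  A^-5: L=1 ×21, L=3 ×15
  A^-7: L=2 ×8, L=4 ×1
  A^-9: L=3 ×1
Each group contributes A^e * Σ count * d^(L-1):
Powers of d = -A^2 - A^-2: d^2 = A^4 + 2 + A^-4; d^3 = -A^6 - 3*A^2 - 3*A^-2 - A^-6; d^4 = A^8 + 4*A^4 + 6 + 4*A^-4 + A^-8; d^5 = -A^10 - 5*A^6 - 10*A^2 - 10*A^-2 - 5*A^-6 - A^-10; d^6 = A^12 + 6*A^8 + 15*A^4 + 20 + 15*A^-4 + 6*A^-8 + A^-12; d^7 = -A^14 - 7*A^10 - 21*A^6 - 35*A^2 - 35*A^-2 - 21*A^-6 - 7*A^-10 - A^-14.
  A^9 * (d^7) = -A^23 - 7*A^19 - 21*A^15 - 35*A^11 - 35*A^7 - 21*A^3 - 7*A^-1 - A^-5
  A^7 * (9*d^6) = 9*A^19 + 54*A^15 + 135*A^11 + 180*A^7 + 135*A^3 + 54*A^-1 + 9*A^-5
  A^5 * (36*d^5) = -36*A^15 - 180*A^11 - 360*A^7 - 360*A^3 - 180*A^-1 - 36*A^-5
  A^3 * (84*d^4) = 84*A^11 + 336*A^7 + 504*A^3 + 336*A^-1 + 84*A^-5
  A^1 * (126*d^3) = -126*A^7 - 378*A^3 - 378*A^-1 - 126*A^-5
  A^-1 * (124*d^2 + 2*d^4) = 2*A^7 + 132*A^3 + 260*A^-1 + 132*A^-5 + 2*A^-9
  A^-3 * (75*d + 9*d^3) = -9*A^3 - 102*A^-1 - 102*A^-5 - 9*A^-9
  A^-5 * (21 + 15*d^2) = 15*A^-1 + 51*A^-5 + 15*A^-9
  A^-7 * (8*d + d^3) = -A^-1 - 11*A^-5 - 11*A^-9 - A^-13
  A^-9 * (d^2) = A^-5 + 2*A^-9 + A^-13
Summing the groups: <K> = -A^23 + 2*A^19 - 3*A^15 + 4*A^11 - 3*A^7 + 3*A^3 - 3*A^-1 + A^-5 - A^-9
Normalise by the writhe: (-A^3)^(-w) = (-A^3)^(3) = -A^9, so f(A) = -A^9 * <K> = A^32 - 2*A^28 + 3*A^24 - 4*A^20 + 3*A^16 - 3*A^12 + 3*A^8 - A^4 + 1.
Substitute A = t^(-1/4), i.e. A^e → t^(-e/4): V(t) = 1 - t^-1 + 3*t^-2 - 3*t^-3 + 3*t^-4 - 4*t^-5 + 3*t^-6 - 2*t^-7 + t^-8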